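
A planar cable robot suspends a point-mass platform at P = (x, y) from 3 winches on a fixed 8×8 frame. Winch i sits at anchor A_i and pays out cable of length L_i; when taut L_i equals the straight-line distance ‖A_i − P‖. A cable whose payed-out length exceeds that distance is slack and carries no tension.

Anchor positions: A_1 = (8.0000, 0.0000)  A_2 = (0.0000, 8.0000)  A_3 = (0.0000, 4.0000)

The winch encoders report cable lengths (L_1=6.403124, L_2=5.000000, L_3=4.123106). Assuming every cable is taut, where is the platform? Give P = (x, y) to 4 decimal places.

(4.0000, 5.0000)

circle eqns → linear via eq_j − eq_1; set q_j = A_j·A_j − L_j²
q_1 = 64.0000+0.0000−41.0000 = 23.0000
16.0000·x − 16.0000·y = q_1−q_2 = -16.0000
16.0000·x − 8.0000·y = q_1−q_3 = 24.0000
solve first two rows → x=4.0000, y=5.0000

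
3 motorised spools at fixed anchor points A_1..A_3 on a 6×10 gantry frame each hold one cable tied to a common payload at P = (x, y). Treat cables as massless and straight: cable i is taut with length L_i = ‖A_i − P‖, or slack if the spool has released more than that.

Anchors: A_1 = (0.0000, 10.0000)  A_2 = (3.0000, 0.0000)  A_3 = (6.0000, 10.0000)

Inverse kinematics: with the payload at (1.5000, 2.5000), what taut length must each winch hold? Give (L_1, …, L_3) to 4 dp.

cable 1: Δx=-1.5000, Δy=7.5000; L_1 = √(Δx²+Δy²) = 7.6485
cable 2: Δx=1.5000, Δy=-2.5000; L_2 = √(Δx²+Δy²) = 2.9155
cable 3: Δx=4.5000, Δy=7.5000; L_3 = √(Δx²+Δy²) = 8.7464

(7.6485, 2.9155, 8.7464)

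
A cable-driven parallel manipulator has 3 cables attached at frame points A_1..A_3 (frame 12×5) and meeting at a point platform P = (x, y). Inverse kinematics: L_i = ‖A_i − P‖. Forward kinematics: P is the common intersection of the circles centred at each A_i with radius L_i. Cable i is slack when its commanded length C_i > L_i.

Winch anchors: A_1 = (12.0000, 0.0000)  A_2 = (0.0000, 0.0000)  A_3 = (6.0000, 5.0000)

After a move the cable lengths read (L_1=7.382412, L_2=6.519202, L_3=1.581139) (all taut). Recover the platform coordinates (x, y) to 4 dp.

expand ‖A_i−P‖²=L_i² and subtract eq 1 (q_i ≔ ‖A_i‖²−L_i²)
q_1 = 144.0000+0.0000−54.5000 = 89.5000
eq1−eq2 → [24.0000  0.0000]·P = 132.0000
eq1−eq3 → [12.0000  -10.0000]·P = 31.0000
2×2 solve → P = (5.5000, 3.5000)

(5.5000, 3.5000)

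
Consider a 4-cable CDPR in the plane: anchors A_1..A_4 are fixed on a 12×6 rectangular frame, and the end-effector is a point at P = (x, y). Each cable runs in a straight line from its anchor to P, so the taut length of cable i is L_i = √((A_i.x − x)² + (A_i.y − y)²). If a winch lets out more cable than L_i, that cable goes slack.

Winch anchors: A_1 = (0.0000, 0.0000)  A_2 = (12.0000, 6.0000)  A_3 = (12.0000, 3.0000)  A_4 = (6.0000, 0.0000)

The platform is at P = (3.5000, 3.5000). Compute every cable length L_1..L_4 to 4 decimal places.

L_1: Δ = A_1−P = (-3.5000, -3.5000) → ‖Δ‖ = √24.5000 = 4.9497
L_2: Δ = A_2−P = (8.5000, 2.5000) → ‖Δ‖ = √78.5000 = 8.8600
L_3: Δ = A_3−P = (8.5000, -0.5000) → ‖Δ‖ = √72.5000 = 8.5147
L_4: Δ = A_4−P = (2.5000, -3.5000) → ‖Δ‖ = √18.5000 = 4.3012

(4.9497, 8.8600, 8.5147, 4.3012)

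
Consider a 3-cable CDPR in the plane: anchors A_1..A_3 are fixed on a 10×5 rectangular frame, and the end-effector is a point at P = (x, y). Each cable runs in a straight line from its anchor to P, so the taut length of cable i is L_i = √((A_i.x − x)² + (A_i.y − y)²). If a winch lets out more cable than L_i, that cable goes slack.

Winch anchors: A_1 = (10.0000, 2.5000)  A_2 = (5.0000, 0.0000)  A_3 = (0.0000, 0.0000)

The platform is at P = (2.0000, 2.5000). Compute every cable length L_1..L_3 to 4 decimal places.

cable 1: Δx=8.0000, Δy=0.0000; L_1 = √(Δx²+Δy²) = 8.0000
cable 2: Δx=3.0000, Δy=-2.5000; L_2 = √(Δx²+Δy²) = 3.9051
cable 3: Δx=-2.0000, Δy=-2.5000; L_3 = √(Δx²+Δy²) = 3.2016

(8.0000, 3.9051, 3.2016)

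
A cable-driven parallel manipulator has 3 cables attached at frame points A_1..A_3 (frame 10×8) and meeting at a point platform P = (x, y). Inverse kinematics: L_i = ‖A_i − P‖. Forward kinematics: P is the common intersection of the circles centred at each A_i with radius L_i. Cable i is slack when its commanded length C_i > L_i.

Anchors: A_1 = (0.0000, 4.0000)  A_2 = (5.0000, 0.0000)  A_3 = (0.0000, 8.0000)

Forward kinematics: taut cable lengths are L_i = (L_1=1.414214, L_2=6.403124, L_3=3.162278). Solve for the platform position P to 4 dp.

expand ‖A_i−P‖²=L_i² and subtract eq 1 (q_i ≔ ‖A_i‖²−L_i²)
q_1 = 0.0000+16.0000−2.0000 = 14.0000
eq1−eq2 → [-10.0000  8.0000]·P = 30.0000
eq1−eq3 → [0.0000  -8.0000]·P = -40.0000
2×2 solve → P = (1.0000, 5.0000)

(1.0000, 5.0000)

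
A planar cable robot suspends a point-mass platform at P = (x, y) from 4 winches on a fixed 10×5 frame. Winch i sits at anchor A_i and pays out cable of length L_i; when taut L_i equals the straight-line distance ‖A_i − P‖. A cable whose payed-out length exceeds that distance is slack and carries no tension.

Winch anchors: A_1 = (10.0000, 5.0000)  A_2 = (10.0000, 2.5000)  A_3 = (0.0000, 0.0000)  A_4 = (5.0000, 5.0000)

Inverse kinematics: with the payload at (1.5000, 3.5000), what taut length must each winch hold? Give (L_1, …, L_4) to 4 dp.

L_1 = √((10.0000−1.5000)² + (5.0000−3.5000)²) = 8.6313
L_2 = √((10.0000−1.5000)² + (2.5000−3.5000)²) = 8.5586
L_3 = √((0.0000−1.5000)² + (0.0000−3.5000)²) = 3.8079
L_4 = √((5.0000−1.5000)² + (5.0000−3.5000)²) = 3.8079

(8.6313, 8.5586, 3.8079, 3.8079)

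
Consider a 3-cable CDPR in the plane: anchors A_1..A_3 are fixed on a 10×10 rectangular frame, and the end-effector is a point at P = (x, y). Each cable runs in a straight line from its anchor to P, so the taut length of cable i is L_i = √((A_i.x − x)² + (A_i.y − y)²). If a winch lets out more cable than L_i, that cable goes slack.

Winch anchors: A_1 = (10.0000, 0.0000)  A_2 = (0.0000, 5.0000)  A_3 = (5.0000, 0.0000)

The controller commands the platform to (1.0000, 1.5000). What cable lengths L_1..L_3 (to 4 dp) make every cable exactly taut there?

(9.1241, 3.6401, 4.2720)

cable 1: Δx=9.0000, Δy=-1.5000; L_1 = √(Δx²+Δy²) = 9.1241
cable 2: Δx=-1.0000, Δy=3.5000; L_2 = √(Δx²+Δy²) = 3.6401
cable 3: Δx=4.0000, Δy=-1.5000; L_3 = √(Δx²+Δy²) = 4.2720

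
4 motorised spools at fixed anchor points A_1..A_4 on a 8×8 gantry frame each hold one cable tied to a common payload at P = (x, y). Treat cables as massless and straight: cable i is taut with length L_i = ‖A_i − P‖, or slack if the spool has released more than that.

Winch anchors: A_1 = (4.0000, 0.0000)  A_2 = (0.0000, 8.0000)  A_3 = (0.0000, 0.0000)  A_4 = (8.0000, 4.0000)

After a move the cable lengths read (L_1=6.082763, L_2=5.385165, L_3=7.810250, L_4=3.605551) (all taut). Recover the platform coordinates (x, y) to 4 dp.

(5.0000, 6.0000)

each cable: (A_i−P)·(A_i−P) = L_i²; let c_i = ‖A_i‖²−L_i²
c_1 = 16.0000+0.0000−37.0000 = -21.0000
row 1: 8.0000x − 16.0000y = -56.0000  (c_2=35.0000)
row 2: 8.0000x + 0.0000y = 40.0000  (c_3=-61.0000)
row 3: -8.0000x − 8.0000y = -88.0000  (c_4=67.0000)
Cramer on rows 1–2 → x = 5.0000, y = 6.0000
check cable 4: ‖A_4−P‖² = 13.0000 ≈ L_4² = 13.0000 ✓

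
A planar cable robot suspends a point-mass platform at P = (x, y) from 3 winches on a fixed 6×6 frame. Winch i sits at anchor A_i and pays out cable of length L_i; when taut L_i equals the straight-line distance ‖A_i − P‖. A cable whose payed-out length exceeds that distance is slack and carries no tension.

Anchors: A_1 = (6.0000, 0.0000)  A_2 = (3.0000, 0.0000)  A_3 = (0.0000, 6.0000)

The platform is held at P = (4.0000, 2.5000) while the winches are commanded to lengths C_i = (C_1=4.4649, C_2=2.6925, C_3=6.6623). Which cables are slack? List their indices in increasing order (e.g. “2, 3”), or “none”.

cable 1: L_1 = ‖A_1−P‖ = 3.2016;  C_1 = 4.4649 → slack
cable 2: L_2 = ‖A_2−P‖ = 2.6926;  C_2 = 2.6925 → taut
cable 3: L_3 = ‖A_3−P‖ = 5.3151;  C_3 = 6.6623 → slack

1, 3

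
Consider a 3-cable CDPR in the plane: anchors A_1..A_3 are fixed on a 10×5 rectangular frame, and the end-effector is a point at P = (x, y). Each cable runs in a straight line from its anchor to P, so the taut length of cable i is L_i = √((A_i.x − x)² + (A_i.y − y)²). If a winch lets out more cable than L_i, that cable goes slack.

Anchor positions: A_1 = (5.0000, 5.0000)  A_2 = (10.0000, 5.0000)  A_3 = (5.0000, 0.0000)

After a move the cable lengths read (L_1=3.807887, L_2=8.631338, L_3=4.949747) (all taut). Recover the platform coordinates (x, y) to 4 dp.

(1.5000, 3.5000)

circle eqns → linear via eq_j − eq_1; set c_j = A_j·A_j − L_j²
c_1 = 25.0000+25.0000−14.5000 = 35.5000
-10.0000·x + 0.0000·y = c_1−c_2 = -15.0000
0.0000·x + 10.0000·y = c_1−c_3 = 35.0000
solve first two rows → x=1.5000, y=3.5000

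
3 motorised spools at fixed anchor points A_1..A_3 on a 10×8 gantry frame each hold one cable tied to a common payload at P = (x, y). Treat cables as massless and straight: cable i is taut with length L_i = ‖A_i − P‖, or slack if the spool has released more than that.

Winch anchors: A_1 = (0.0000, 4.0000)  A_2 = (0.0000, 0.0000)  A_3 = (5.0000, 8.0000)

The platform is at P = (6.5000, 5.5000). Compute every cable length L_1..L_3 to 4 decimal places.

(6.6708, 8.5147, 2.9155)

cable 1: Δx=-6.5000, Δy=-1.5000; L_1 = √(Δx²+Δy²) = 6.6708
cable 2: Δx=-6.5000, Δy=-5.5000; L_2 = √(Δx²+Δy²) = 8.5147
cable 3: Δx=-1.5000, Δy=2.5000; L_3 = √(Δx²+Δy²) = 2.9155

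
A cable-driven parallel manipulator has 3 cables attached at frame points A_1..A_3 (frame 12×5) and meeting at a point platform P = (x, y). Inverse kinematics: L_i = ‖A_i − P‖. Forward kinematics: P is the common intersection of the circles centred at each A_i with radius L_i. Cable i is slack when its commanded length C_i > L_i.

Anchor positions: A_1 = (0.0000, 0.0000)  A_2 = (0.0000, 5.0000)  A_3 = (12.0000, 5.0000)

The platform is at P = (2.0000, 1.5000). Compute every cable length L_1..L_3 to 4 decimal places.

L_1 = √((0.0000−2.0000)² + (0.0000−1.5000)²) = 2.5000
L_2 = √((0.0000−2.0000)² + (5.0000−1.5000)²) = 4.0311
L_3 = √((12.0000−2.0000)² + (5.0000−1.5000)²) = 10.5948

(2.5000, 4.0311, 10.5948)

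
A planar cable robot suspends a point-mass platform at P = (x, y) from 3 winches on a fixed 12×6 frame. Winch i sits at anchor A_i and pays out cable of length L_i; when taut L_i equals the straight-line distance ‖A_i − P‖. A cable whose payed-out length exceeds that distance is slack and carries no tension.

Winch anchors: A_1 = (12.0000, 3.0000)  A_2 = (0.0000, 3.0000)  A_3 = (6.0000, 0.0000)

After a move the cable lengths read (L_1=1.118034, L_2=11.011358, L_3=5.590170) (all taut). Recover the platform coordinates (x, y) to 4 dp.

expand ‖A_i−P‖²=L_i² and subtract eq 1 (q_i ≔ ‖A_i‖²−L_i²)
q_1 = 144.0000+9.0000−1.2500 = 151.7500
eq1−eq2 → [24.0000  0.0000]·P = 264.0000
eq1−eq3 → [12.0000  6.0000]·P = 147.0000
2×2 solve → P = (11.0000, 2.5000)

(11.0000, 2.5000)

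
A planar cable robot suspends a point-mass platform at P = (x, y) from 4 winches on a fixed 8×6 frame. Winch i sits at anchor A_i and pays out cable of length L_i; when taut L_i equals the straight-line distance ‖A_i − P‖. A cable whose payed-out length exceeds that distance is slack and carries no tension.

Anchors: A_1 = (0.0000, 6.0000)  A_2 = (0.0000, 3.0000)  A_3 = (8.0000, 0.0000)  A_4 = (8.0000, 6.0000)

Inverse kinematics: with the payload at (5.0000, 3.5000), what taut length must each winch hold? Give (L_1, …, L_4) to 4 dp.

cable 1: Δx=-5.0000, Δy=2.5000; L_1 = √(Δx²+Δy²) = 5.5902
cable 2: Δx=-5.0000, Δy=-0.5000; L_2 = √(Δx²+Δy²) = 5.0249
cable 3: Δx=3.0000, Δy=-3.5000; L_3 = √(Δx²+Δy²) = 4.6098
cable 4: Δx=3.0000, Δy=2.5000; L_4 = √(Δx²+Δy²) = 3.9051

(5.5902, 5.0249, 4.6098, 3.9051)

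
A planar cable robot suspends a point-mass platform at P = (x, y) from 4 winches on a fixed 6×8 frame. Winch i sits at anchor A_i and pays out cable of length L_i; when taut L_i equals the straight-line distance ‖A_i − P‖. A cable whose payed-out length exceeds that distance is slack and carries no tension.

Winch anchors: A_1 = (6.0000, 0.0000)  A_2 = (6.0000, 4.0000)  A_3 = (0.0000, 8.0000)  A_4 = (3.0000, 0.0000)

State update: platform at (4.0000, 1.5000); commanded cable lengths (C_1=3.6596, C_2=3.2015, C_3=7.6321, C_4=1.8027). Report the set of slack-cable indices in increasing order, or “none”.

cable 1: √((2.0000)²+(-1.5000)²)=2.5000, C_1=3.6596: slack
cable 2: √((2.0000)²+(2.5000)²)=3.2016, C_2=3.2015: taut
cable 3: √((-4.0000)²+(6.5000)²)=7.6322, C_3=7.6321: taut
cable 4: √((-1.0000)²+(-1.5000)²)=1.8028, C_4=1.8027: taut

1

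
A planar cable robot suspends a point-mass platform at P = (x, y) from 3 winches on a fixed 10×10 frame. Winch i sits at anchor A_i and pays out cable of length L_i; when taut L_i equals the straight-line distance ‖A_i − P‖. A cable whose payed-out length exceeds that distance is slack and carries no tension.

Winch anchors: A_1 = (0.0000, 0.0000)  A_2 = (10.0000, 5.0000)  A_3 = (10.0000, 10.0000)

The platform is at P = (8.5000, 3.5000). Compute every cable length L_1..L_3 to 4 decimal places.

L_1: Δ = A_1−P = (-8.5000, -3.5000) → ‖Δ‖ = √84.5000 = 9.1924
L_2: Δ = A_2−P = (1.5000, 1.5000) → ‖Δ‖ = √4.5000 = 2.1213
L_3: Δ = A_3−P = (1.5000, 6.5000) → ‖Δ‖ = √44.5000 = 6.6708

(9.1924, 2.1213, 6.6708)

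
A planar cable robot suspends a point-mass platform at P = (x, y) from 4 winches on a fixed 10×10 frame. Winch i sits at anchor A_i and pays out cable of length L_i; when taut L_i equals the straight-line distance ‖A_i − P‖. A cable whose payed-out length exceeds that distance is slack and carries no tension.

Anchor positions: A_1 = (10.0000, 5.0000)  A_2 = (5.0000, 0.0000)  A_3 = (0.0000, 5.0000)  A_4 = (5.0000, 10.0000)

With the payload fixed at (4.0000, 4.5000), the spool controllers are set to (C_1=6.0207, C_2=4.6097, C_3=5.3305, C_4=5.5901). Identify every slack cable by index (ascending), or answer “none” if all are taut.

3

i=1: geometric 6.0208 vs commanded 6.0207 ⇒ taut
i=2: geometric 4.6098 vs commanded 4.6097 ⇒ taut
i=3: geometric 4.0311 vs commanded 5.3305 ⇒ slack
i=4: geometric 5.5902 vs commanded 5.5901 ⇒ taut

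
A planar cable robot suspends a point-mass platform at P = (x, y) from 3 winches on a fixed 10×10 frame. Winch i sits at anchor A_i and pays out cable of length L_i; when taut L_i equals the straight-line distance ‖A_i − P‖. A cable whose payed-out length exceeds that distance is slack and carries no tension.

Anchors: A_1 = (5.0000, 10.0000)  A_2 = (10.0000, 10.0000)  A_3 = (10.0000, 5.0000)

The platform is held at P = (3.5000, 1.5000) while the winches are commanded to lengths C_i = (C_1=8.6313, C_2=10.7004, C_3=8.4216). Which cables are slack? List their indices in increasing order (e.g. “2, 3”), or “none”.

i=1: geometric 8.6313 vs commanded 8.6313 ⇒ taut
i=2: geometric 10.7005 vs commanded 10.7004 ⇒ taut
i=3: geometric 7.3824 vs commanded 8.4216 ⇒ slack

3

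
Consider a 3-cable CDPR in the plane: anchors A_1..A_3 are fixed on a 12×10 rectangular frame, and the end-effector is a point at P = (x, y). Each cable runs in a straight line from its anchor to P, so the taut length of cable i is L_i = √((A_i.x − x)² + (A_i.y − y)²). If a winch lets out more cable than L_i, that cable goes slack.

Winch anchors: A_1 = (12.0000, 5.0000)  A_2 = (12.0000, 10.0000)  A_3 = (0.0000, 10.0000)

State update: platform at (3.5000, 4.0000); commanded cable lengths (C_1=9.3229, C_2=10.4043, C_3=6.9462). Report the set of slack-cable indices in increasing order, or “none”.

1

i=1: geometric 8.5586 vs commanded 9.3229 ⇒ slack
i=2: geometric 10.4043 vs commanded 10.4043 ⇒ taut
i=3: geometric 6.9462 vs commanded 6.9462 ⇒ taut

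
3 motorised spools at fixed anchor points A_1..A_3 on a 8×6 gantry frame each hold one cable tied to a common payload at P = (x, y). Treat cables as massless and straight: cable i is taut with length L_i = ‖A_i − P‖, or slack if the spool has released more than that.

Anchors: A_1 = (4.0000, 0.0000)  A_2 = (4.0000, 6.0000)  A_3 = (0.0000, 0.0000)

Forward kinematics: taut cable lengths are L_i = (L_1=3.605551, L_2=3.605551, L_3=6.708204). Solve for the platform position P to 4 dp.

each cable: (A_i−P)·(A_i−P) = L_i²; let q_i = ‖A_i‖²−L_i²
q_1 = 16.0000+0.0000−13.0000 = 3.0000
row 1: 0.0000x − 12.0000y = -36.0000  (q_2=39.0000)
row 2: 8.0000x + 0.0000y = 48.0000  (q_3=-45.0000)
Cramer on rows 1–2 → x = 6.0000, y = 3.0000

(6.0000, 3.0000)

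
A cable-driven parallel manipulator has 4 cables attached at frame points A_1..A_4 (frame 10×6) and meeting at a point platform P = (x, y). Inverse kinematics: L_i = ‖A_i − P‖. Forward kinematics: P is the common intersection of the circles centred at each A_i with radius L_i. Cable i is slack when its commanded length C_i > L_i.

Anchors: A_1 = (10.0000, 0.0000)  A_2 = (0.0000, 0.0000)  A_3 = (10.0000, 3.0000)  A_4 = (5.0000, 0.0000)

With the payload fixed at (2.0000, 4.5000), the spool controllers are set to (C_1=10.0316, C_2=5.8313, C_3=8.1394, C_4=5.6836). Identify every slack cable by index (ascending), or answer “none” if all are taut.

cable 1: L_1 = ‖A_1−P‖ = 9.1788;  C_1 = 10.0316 → slack
cable 2: L_2 = ‖A_2−P‖ = 4.9244;  C_2 = 5.8313 → slack
cable 3: L_3 = ‖A_3−P‖ = 8.1394;  C_3 = 8.1394 → taut
cable 4: L_4 = ‖A_4−P‖ = 5.4083;  C_4 = 5.6836 → slack

1, 2, 4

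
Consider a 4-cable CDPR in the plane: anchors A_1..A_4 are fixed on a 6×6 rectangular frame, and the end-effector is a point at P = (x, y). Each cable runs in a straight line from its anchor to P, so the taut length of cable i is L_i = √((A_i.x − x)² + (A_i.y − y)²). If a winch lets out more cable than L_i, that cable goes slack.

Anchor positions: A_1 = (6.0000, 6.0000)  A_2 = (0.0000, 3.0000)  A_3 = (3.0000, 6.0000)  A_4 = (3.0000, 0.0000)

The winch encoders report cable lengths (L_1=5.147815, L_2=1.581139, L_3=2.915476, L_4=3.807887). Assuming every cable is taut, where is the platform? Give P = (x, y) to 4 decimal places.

(1.5000, 3.5000)

each cable: (A_i−P)·(A_i−P) = L_i²; let k_i = ‖A_i‖²−L_i²
k_1 = 36.0000+36.0000−26.5000 = 45.5000
row 1: 12.0000x + 6.0000y = 39.0000  (k_2=6.5000)
row 2: 6.0000x + 0.0000y = 9.0000  (k_3=36.5000)
row 3: 6.0000x + 12.0000y = 51.0000  (k_4=-5.5000)
Cramer on rows 1–2 → x = 1.5000, y = 3.5000
check cable 4: ‖A_4−P‖² = 14.5000 ≈ L_4² = 14.5000 ✓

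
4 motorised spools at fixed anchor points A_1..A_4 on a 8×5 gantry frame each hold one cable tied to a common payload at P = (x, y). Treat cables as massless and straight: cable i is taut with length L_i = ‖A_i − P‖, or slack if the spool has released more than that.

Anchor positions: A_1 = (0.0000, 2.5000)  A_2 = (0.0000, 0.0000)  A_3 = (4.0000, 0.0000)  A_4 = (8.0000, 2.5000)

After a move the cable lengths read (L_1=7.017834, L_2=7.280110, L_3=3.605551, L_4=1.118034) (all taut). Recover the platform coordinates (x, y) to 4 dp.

expand ‖A_i−P‖²=L_i² and subtract eq 1 (k_i ≔ ‖A_i‖²−L_i²)
k_1 = 0.0000+6.2500−49.2500 = -43.0000
eq1−eq2 → [0.0000  5.0000]·P = 10.0000
eq1−eq3 → [-8.0000  5.0000]·P = -46.0000
eq1−eq4 → [-16.0000  0.0000]·P = -112.0000
2×2 solve → P = (7.0000, 2.0000)
check cable 4: ‖A_4−P‖² = 1.2500 ≈ L_4² = 1.2500 ✓

(7.0000, 2.0000)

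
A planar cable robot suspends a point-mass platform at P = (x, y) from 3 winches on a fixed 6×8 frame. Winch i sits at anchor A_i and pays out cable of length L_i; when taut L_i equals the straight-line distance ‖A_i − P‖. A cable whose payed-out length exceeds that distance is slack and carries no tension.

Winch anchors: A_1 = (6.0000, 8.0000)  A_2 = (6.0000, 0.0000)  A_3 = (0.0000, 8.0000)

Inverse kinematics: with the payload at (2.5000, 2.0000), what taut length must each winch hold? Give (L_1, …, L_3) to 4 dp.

L_1 = √((6.0000−2.5000)² + (8.0000−2.0000)²) = 6.9462
L_2 = √((6.0000−2.5000)² + (0.0000−2.0000)²) = 4.0311
L_3 = √((0.0000−2.5000)² + (8.0000−2.0000)²) = 6.5000

(6.9462, 4.0311, 6.5000)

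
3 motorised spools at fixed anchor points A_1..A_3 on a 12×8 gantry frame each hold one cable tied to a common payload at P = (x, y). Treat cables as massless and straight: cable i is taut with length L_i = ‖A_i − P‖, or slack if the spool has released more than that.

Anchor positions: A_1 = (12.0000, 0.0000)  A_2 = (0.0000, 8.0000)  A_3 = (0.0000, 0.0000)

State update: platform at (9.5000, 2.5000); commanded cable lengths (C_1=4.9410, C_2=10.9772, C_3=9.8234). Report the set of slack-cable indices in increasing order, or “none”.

1

cable 1: √((2.5000)²+(-2.5000)²)=3.5355, C_1=4.9410: slack
cable 2: √((-9.5000)²+(5.5000)²)=10.9772, C_2=10.9772: taut
cable 3: √((-9.5000)²+(-2.5000)²)=9.8234, C_3=9.8234: taut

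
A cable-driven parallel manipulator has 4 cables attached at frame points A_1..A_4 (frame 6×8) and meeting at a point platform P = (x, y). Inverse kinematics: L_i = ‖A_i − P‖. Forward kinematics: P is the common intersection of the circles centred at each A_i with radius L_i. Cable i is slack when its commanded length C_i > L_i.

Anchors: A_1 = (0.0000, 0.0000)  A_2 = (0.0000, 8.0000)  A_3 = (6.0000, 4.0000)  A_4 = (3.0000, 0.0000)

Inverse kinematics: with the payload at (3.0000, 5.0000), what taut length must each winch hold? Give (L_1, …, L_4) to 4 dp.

L_1: Δ = A_1−P = (-3.0000, -5.0000) → ‖Δ‖ = √34.0000 = 5.8310
L_2: Δ = A_2−P = (-3.0000, 3.0000) → ‖Δ‖ = √18.0000 = 4.2426
L_3: Δ = A_3−P = (3.0000, -1.0000) → ‖Δ‖ = √10.0000 = 3.1623
L_4: Δ = A_4−P = (0.0000, -5.0000) → ‖Δ‖ = √25.0000 = 5.0000

(5.8310, 4.2426, 3.1623, 5.0000)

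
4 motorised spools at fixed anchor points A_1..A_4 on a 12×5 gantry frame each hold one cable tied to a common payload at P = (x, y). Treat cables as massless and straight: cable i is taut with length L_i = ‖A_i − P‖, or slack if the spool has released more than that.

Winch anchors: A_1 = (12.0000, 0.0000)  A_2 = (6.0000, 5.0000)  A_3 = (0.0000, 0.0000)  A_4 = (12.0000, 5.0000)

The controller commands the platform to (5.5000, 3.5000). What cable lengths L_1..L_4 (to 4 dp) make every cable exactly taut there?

L_1 = √((12.0000−5.5000)² + (0.0000−3.5000)²) = 7.3824
L_2 = √((6.0000−5.5000)² + (5.0000−3.5000)²) = 1.5811
L_3 = √((0.0000−5.5000)² + (0.0000−3.5000)²) = 6.5192
L_4 = √((12.0000−5.5000)² + (5.0000−3.5000)²) = 6.6708

(7.3824, 1.5811, 6.5192, 6.6708)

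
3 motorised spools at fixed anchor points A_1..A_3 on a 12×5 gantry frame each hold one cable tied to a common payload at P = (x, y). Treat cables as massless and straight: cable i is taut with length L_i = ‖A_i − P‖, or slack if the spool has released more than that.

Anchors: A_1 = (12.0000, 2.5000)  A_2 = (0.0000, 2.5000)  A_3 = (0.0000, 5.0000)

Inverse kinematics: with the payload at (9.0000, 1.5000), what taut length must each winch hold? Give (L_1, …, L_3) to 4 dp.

cable 1: Δx=3.0000, Δy=1.0000; L_1 = √(Δx²+Δy²) = 3.1623
cable 2: Δx=-9.0000, Δy=1.0000; L_2 = √(Δx²+Δy²) = 9.0554
cable 3: Δx=-9.0000, Δy=3.5000; L_3 = √(Δx²+Δy²) = 9.6566

(3.1623, 9.0554, 9.6566)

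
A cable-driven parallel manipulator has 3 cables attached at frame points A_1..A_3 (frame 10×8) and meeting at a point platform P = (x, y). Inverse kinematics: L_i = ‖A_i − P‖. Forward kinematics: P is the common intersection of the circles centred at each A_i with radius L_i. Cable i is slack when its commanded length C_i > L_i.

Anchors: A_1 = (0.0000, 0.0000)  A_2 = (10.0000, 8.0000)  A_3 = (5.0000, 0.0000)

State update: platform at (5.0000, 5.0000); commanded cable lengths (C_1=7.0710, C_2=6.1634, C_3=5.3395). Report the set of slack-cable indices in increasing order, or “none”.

2, 3

i=1: geometric 7.0711 vs commanded 7.0710 ⇒ taut
i=2: geometric 5.8310 vs commanded 6.1634 ⇒ slack
i=3: geometric 5.0000 vs commanded 5.3395 ⇒ slack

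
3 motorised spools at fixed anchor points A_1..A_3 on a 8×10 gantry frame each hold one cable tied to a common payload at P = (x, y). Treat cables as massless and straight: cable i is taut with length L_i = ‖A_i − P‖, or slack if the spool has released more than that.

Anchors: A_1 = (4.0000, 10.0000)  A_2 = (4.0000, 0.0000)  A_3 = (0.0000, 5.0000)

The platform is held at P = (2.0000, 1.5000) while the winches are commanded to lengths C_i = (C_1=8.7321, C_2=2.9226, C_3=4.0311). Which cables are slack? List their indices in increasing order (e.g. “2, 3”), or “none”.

cable 1: L_1 = ‖A_1−P‖ = 8.7321;  C_1 = 8.7321 → taut
cable 2: L_2 = ‖A_2−P‖ = 2.5000;  C_2 = 2.9226 → slack
cable 3: L_3 = ‖A_3−P‖ = 4.0311;  C_3 = 4.0311 → taut

2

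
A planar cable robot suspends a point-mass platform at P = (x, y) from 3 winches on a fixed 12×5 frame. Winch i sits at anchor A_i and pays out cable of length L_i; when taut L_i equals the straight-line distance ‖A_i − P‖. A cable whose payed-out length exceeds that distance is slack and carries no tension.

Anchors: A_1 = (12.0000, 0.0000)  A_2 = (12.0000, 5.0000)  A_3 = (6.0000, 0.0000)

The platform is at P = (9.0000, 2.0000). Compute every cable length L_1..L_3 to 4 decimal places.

(3.6056, 4.2426, 3.6056)

L_1 = √((12.0000−9.0000)² + (0.0000−2.0000)²) = 3.6056
L_2 = √((12.0000−9.0000)² + (5.0000−2.0000)²) = 4.2426
L_3 = √((6.0000−9.0000)² + (0.0000−2.0000)²) = 3.6056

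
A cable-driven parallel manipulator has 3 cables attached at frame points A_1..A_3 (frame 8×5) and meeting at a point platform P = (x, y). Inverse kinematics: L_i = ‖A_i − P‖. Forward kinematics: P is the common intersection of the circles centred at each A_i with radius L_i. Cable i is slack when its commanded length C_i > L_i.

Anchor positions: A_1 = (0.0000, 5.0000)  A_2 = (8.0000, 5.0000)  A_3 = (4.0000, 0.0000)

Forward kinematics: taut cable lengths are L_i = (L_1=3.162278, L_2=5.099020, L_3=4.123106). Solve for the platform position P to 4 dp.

each cable: (A_i−P)·(A_i−P) = L_i²; let c_i = ‖A_i‖²−L_i²
c_1 = 0.0000+25.0000−10.0000 = 15.0000
row 1: -16.0000x + 0.0000y = -48.0000  (c_2=63.0000)
row 2: -8.0000x + 10.0000y = 16.0000  (c_3=-1.0000)
Cramer on rows 1–2 → x = 3.0000, y = 4.0000

(3.0000, 4.0000)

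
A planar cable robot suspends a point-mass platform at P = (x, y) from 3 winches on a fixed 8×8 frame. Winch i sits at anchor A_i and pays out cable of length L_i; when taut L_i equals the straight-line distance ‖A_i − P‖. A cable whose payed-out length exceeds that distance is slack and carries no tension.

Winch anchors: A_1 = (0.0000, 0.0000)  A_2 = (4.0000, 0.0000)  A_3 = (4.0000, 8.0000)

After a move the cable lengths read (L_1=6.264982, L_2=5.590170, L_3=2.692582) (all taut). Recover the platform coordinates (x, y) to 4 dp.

(3.0000, 5.5000)

expand ‖A_i−P‖²=L_i² and subtract eq 1 (c_i ≔ ‖A_i‖²−L_i²)
c_1 = 0.0000+0.0000−39.2500 = -39.2500
eq1−eq2 → [-8.0000  0.0000]·P = -24.0000
eq1−eq3 → [-8.0000  -16.0000]·P = -112.0000
2×2 solve → P = (3.0000, 5.5000)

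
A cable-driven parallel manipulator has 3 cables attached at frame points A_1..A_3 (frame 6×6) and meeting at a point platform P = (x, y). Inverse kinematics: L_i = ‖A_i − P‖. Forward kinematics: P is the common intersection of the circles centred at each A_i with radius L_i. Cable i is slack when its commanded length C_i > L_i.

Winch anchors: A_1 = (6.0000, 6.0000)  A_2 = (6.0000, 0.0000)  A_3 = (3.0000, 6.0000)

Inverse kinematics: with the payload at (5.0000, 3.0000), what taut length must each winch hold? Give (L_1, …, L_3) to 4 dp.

cable 1: Δx=1.0000, Δy=3.0000; L_1 = √(Δx²+Δy²) = 3.1623
cable 2: Δx=1.0000, Δy=-3.0000; L_2 = √(Δx²+Δy²) = 3.1623
cable 3: Δx=-2.0000, Δy=3.0000; L_3 = √(Δx²+Δy²) = 3.6056

(3.1623, 3.1623, 3.6056)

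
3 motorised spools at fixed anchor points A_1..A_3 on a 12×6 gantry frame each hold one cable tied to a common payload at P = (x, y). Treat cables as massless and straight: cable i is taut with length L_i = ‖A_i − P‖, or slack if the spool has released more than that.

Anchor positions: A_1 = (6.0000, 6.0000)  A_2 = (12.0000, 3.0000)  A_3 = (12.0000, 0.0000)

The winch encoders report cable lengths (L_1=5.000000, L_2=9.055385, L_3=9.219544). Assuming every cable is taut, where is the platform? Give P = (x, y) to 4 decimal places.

expand ‖A_i−P‖²=L_i² and subtract eq 1 (c_i ≔ ‖A_i‖²−L_i²)
c_1 = 36.0000+36.0000−25.0000 = 47.0000
eq1−eq2 → [-12.0000  6.0000]·P = -24.0000
eq1−eq3 → [-12.0000  12.0000]·P = -12.0000
2×2 solve → P = (3.0000, 2.0000)

(3.0000, 2.0000)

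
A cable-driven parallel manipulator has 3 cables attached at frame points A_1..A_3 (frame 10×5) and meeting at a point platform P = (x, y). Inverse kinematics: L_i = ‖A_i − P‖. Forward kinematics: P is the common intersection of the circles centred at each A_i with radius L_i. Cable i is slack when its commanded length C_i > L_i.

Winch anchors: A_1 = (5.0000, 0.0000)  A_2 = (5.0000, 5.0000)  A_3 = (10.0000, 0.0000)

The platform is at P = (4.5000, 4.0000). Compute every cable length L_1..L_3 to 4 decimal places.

L_1 = √((5.0000−4.5000)² + (0.0000−4.0000)²) = 4.0311
L_2 = √((5.0000−4.5000)² + (5.0000−4.0000)²) = 1.1180
L_3 = √((10.0000−4.5000)² + (0.0000−4.0000)²) = 6.8007

(4.0311, 1.1180, 6.8007)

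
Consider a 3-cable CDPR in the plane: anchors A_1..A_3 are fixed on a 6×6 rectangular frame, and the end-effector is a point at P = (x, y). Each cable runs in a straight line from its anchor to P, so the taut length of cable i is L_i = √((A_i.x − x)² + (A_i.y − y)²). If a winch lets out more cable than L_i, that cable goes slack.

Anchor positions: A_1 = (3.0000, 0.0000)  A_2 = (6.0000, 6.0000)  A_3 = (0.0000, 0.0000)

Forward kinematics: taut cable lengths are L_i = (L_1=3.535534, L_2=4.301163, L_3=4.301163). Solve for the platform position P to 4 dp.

circle eqns → linear via eq_j − eq_1; set k_j = A_j·A_j − L_j²
k_1 = 9.0000+0.0000−12.5000 = -3.5000
-6.0000·x − 12.0000·y = k_1−k_2 = -57.0000
6.0000·x + 0.0000·y = k_1−k_3 = 15.0000
solve first two rows → x=2.5000, y=3.5000

(2.5000, 3.5000)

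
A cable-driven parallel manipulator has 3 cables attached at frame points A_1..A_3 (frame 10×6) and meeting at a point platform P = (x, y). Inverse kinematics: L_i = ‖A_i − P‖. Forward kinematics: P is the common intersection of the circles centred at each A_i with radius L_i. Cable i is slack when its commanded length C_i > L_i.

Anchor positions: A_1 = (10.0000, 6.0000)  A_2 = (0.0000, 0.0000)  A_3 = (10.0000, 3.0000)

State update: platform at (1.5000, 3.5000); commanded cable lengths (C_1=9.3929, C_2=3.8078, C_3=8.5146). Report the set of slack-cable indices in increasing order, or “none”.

i=1: geometric 8.8600 vs commanded 9.3929 ⇒ slack
i=2: geometric 3.8079 vs commanded 3.8078 ⇒ taut
i=3: geometric 8.5147 vs commanded 8.5146 ⇒ taut

1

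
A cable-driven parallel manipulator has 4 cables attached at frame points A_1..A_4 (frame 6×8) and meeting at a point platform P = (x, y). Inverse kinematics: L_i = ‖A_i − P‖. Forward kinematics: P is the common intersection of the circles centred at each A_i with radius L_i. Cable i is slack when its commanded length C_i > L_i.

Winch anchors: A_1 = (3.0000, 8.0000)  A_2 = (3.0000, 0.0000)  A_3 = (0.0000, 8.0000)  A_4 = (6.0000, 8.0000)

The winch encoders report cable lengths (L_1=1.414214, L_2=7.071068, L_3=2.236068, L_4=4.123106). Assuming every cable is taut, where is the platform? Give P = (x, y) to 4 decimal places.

expand ‖A_i−P‖²=L_i² and subtract eq 1 (q_i ≔ ‖A_i‖²−L_i²)
q_1 = 9.0000+64.0000−2.0000 = 71.0000
eq1−eq2 → [0.0000  16.0000]·P = 112.0000
eq1−eq3 → [6.0000  0.0000]·P = 12.0000
eq1−eq4 → [-6.0000  0.0000]·P = -12.0000
2×2 solve → P = (2.0000, 7.0000)
check cable 4: ‖A_4−P‖² = 17.0000 ≈ L_4² = 17.0000 ✓

(2.0000, 7.0000)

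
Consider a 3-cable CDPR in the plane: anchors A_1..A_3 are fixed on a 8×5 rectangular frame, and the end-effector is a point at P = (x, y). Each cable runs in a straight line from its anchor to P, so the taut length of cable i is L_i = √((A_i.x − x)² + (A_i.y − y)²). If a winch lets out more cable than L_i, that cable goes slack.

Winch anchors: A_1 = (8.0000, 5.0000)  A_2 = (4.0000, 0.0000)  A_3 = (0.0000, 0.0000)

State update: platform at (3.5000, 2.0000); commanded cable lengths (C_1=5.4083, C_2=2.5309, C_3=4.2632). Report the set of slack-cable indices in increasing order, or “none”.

2, 3

cable 1: L_1 = ‖A_1−P‖ = 5.4083;  C_1 = 5.4083 → taut
cable 2: L_2 = ‖A_2−P‖ = 2.0616;  C_2 = 2.5309 → slack
cable 3: L_3 = ‖A_3−P‖ = 4.0311;  C_3 = 4.2632 → slack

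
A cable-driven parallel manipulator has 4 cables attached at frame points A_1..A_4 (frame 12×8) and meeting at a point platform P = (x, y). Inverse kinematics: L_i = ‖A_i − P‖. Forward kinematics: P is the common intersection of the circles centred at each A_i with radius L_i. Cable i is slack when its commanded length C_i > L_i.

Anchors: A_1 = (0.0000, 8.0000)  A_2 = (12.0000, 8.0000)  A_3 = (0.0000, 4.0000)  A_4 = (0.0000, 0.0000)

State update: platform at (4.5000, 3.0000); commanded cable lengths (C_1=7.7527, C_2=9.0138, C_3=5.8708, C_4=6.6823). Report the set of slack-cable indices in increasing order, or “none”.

cable 1: √((-4.5000)²+(5.0000)²)=6.7268, C_1=7.7527: slack
cable 2: √((7.5000)²+(5.0000)²)=9.0139, C_2=9.0138: taut
cable 3: √((-4.5000)²+(1.0000)²)=4.6098, C_3=5.8708: slack
cable 4: √((-4.5000)²+(-3.0000)²)=5.4083, C_4=6.6823: slack

1, 3, 4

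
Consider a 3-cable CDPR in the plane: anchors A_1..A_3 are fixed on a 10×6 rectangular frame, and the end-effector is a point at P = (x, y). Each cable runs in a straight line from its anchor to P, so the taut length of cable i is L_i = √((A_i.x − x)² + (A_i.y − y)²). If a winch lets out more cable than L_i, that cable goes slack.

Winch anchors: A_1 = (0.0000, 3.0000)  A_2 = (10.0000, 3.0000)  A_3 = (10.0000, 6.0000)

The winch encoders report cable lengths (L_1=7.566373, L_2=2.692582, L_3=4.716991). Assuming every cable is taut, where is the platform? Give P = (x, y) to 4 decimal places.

circle eqns → linear via eq_j − eq_1; set k_j = A_j·A_j − L_j²
k_1 = 0.0000+9.0000−57.2500 = -48.2500
-20.0000·x + 0.0000·y = k_1−k_2 = -150.0000
-20.0000·x − 6.0000·y = k_1−k_3 = -162.0000
solve first two rows → x=7.5000, y=2.0000

(7.5000, 2.0000)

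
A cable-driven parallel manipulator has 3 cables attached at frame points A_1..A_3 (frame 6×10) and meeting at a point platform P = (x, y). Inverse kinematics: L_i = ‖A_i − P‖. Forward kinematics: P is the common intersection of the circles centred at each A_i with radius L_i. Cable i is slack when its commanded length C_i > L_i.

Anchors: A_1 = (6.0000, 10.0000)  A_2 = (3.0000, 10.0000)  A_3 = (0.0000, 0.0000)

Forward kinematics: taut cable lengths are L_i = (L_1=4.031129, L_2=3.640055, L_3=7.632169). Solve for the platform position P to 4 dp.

each cable: (A_i−P)·(A_i−P) = L_i²; let k_i = ‖A_i‖²−L_i²
k_1 = 36.0000+100.0000−16.2500 = 119.7500
row 1: 6.0000x + 0.0000y = 24.0000  (k_2=95.7500)
row 2: 12.0000x + 20.0000y = 178.0000  (k_3=-58.2500)
Cramer on rows 1–2 → x = 4.0000, y = 6.5000

(4.0000, 6.5000)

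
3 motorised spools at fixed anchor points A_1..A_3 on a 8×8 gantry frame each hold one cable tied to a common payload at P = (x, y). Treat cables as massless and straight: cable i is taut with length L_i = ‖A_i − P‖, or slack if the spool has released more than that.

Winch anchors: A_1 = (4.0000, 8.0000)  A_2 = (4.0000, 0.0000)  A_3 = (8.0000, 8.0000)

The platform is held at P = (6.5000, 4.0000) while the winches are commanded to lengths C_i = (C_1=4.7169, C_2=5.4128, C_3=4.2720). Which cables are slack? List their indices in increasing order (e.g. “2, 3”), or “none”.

2

cable 1: L_1 = ‖A_1−P‖ = 4.7170;  C_1 = 4.7169 → taut
cable 2: L_2 = ‖A_2−P‖ = 4.7170;  C_2 = 5.4128 → slack
cable 3: L_3 = ‖A_3−P‖ = 4.2720;  C_3 = 4.2720 → taut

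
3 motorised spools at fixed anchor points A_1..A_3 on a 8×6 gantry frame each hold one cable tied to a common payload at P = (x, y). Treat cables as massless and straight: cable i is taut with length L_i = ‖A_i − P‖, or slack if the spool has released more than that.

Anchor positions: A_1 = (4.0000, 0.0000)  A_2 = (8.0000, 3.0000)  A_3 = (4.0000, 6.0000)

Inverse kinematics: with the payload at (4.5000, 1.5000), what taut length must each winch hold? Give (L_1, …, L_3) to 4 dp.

(1.5811, 3.8079, 4.5277)

L_1: Δ = A_1−P = (-0.5000, -1.5000) → ‖Δ‖ = √2.5000 = 1.5811
L_2: Δ = A_2−P = (3.5000, 1.5000) → ‖Δ‖ = √14.5000 = 3.8079
L_3: Δ = A_3−P = (-0.5000, 4.5000) → ‖Δ‖ = √20.5000 = 4.5277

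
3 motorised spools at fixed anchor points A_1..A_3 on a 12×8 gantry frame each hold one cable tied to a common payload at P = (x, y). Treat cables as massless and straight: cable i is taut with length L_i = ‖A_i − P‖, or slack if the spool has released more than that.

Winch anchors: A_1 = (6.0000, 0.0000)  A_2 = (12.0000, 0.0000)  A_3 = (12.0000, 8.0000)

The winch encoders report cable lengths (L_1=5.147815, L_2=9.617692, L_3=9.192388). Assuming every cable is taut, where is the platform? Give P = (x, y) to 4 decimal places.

(3.5000, 4.5000)

each cable: (A_i−P)·(A_i−P) = L_i²; let c_i = ‖A_i‖²−L_i²
c_1 = 36.0000+0.0000−26.5000 = 9.5000
row 1: -12.0000x + 0.0000y = -42.0000  (c_2=51.5000)
row 2: -12.0000x − 16.0000y = -114.0000  (c_3=123.5000)
Cramer on rows 1–2 → x = 3.5000, y = 4.5000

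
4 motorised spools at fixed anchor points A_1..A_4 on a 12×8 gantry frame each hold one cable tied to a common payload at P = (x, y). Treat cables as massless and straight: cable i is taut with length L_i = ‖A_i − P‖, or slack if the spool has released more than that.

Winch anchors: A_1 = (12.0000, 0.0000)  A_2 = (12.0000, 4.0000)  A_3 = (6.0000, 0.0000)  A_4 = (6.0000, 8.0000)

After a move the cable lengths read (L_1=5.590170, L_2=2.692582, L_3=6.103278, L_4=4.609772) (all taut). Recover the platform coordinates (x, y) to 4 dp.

circle eqns → linear via eq_j − eq_1; set q_j = A_j·A_j − L_j²
q_1 = 144.0000+0.0000−31.2500 = 112.7500
0.0000·x − 8.0000·y = q_1−q_2 = -40.0000
12.0000·x + 0.0000·y = q_1−q_3 = 114.0000
12.0000·x − 16.0000·y = q_1−q_4 = 34.0000
solve first two rows → x=9.5000, y=5.0000
check cable 4: ‖A_4−P‖² = 21.2500 ≈ L_4² = 21.2500 ✓

(9.5000, 5.0000)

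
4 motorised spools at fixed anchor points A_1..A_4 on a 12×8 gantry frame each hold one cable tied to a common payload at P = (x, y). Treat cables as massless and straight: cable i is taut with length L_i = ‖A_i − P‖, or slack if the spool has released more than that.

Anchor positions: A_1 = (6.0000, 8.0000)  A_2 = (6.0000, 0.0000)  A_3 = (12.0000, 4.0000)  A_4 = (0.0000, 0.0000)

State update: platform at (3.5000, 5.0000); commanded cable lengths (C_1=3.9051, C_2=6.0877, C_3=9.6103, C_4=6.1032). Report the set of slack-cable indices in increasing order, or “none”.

2, 3

i=1: geometric 3.9051 vs commanded 3.9051 ⇒ taut
i=2: geometric 5.5902 vs commanded 6.0877 ⇒ slack
i=3: geometric 8.5586 vs commanded 9.6103 ⇒ slack
i=4: geometric 6.1033 vs commanded 6.1032 ⇒ taut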